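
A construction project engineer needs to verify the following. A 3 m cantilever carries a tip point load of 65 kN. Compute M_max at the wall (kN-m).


For a cantilever with a point load at the free end:
M_max = P * L = 65 * 3 = 195 kN-m

195 kN-m


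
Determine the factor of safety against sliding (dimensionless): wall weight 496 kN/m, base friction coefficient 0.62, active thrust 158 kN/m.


Resisting force = mu * W = 0.62 * 496 = 307.52 kN/m
FOS = Resisting / Driving = 307.52 / 158
= 1.9463 (dimensionless)

1.9463 (dimensionless)


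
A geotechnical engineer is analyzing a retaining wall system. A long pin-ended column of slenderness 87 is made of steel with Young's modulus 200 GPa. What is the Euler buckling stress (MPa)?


sigma_cr = pi^2 * E / lambda^2
= 9.8696 * 200000.0 / 87^2
= 9.8696 * 200000.0 / 7569
= 260.7902 MPa

260.7902 MPa


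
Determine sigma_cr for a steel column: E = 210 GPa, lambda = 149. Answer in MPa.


sigma_cr = pi^2 * E / lambda^2
= 9.8696 * 210000.0 / 149^2
= 9.8696 * 210000.0 / 22201
= 93.3569 MPa

93.3569 MPa


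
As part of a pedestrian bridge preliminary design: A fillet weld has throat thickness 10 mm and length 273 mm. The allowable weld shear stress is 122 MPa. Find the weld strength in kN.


Strength = throat * length * allowable stress
= 10 * 273 * 122 N
= 333060 N
= 333.06 kN

333.06 kN


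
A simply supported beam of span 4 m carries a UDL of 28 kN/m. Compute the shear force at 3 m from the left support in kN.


R_A = w * L / 2 = 28 * 4 / 2 = 56.0 kN
V(x) = R_A - w * x = 56.0 - 28 * 3
= -28.0 kN

-28.0 kN


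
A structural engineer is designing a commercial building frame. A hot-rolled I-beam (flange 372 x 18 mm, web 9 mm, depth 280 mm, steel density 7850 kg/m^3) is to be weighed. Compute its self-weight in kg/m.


A_flanges = 2 * 372 * 18 = 13392 mm^2
A_web = (280 - 2 * 18) * 9 = 2196 mm^2
A_total = 13392 + 2196 = 15588 mm^2 = 0.015588 m^2
Weight = rho * A = 7850 * 0.015588 = 122.3658 kg/m

122.3658 kg/m


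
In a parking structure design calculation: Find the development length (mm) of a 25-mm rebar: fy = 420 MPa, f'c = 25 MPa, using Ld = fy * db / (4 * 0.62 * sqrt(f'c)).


Ld = (fy * db) / (4 * 0.62 * sqrt(f'c))
= (420 * 25) / (4 * 0.62 * sqrt(25))
= 10500 / 12.4
= 846.77 mm

846.77 mm


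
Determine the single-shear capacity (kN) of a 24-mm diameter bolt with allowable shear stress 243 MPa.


A = pi * d^2 / 4 = pi * 24^2 / 4 = 452.3893 mm^2
V = f_v * A / 1000 = 243 * 452.3893 / 1000
= 109.9306 kN

109.9306 kN


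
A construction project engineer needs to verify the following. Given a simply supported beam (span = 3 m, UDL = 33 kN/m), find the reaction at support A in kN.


Total load = w * L = 33 * 3 = 99 kN
By symmetry, each reaction R = total / 2 = 99 / 2 = 49.5 kN

49.5 kN


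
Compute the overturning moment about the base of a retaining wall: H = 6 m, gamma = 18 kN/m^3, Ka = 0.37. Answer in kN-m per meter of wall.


Pa = 0.5 * Ka * gamma * H^2
= 0.5 * 0.37 * 18 * 6^2
= 119.88 kN/m
Arm = H / 3 = 6 / 3 = 2.0 m
Mo = Pa * arm = Pa * H / 3 = 119.88 * 6 / 3 = 239.76 kN-m/m

239.76 kN-m/m


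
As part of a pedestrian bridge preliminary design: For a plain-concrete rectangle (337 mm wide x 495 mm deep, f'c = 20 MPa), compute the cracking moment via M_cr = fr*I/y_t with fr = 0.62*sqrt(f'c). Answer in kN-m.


fr = 0.62 * sqrt(20) = 0.62 * 4.4721 = 2.7727 MPa
I = 337 * 495^3 / 12 = 3406153781.25 mm^4
y_t = 247.5 mm
M_cr = fr * I / y_t = 2.7727 * 3406153781.25 / 247.5 N-mm
= 38.1589 kN-m

38.1589 kN-m


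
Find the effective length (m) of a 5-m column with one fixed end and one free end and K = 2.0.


L_eff = K * L
= 2.0 * 5
= 10.0 m

10.0 m


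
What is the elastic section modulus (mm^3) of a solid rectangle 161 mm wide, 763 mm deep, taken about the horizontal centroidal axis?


S = b * h^2 / 6
= 161 * 763^2 / 6
= 161 * 582169 / 6
= 15621534.83 mm^3

15621534.83 mm^3


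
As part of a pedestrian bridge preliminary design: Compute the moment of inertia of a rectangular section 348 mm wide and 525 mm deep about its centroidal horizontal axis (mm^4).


I = b * h^3 / 12
= 348 * 525^3 / 12
= 348 * 144703125 / 12
= 4196390625.0 mm^4

4196390625.0 mm^4


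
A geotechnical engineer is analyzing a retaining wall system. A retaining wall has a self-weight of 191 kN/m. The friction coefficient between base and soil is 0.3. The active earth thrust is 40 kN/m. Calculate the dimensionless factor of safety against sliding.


Resisting force = mu * W = 0.3 * 191 = 57.3 kN/m
FOS = Resisting / Driving = 57.3 / 40
= 1.4325 (dimensionless)

1.4325 (dimensionless)


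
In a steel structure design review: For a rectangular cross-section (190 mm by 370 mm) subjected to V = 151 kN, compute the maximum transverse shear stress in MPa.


A = b * h = 190 * 370 = 70300 mm^2
V = 151 kN = 151000.0 N
tau_max = 1.5 * V / A = 1.5 * 151000.0 / 70300
= 3.2219 MPa

3.2219 MPa


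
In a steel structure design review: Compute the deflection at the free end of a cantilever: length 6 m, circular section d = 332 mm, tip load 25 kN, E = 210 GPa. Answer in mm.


I = pi * d^4 / 64 = pi * 332^4 / 64 = 596378850.42 mm^4
L = 6000.0 mm, P = 25000.0 N, E = 210000.0 MPa
delta = P * L^3 / (3 * E * I)
= 25000.0 * 6000.0^3 / (3 * 210000.0 * 596378850.42)
= 14.3725 mm

14.3725 mm


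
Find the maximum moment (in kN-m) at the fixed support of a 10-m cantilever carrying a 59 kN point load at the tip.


For a cantilever with a point load at the free end:
M_max = P * L = 59 * 10 = 590 kN-m

590 kN-m


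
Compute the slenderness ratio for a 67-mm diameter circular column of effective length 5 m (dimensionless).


Radius of gyration r = d / 4 = 67 / 4 = 16.75 mm
L_eff = 5000.0 mm
Slenderness ratio = L / r = 5000.0 / 16.75 = 298.51 (dimensionless)

298.51 (dimensionless)


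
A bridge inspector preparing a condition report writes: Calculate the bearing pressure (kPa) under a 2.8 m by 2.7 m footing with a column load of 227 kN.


A = 2.8 * 2.7 = 7.56 m^2
q = P / A = 227 / 7.56
= 30.0265 kPa

30.0265 kPa


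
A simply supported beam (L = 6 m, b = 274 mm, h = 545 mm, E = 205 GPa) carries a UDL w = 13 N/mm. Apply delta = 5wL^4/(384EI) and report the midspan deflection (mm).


I = 274 * 545^3 / 12 = 3696228604.17 mm^4
L = 6000.0 mm, w = 13 N/mm, E = 205000.0 MPa
delta = 5 * w * L^4 / (384 * E * I)
= 5 * 13 * 6000.0^4 / (384 * 205000.0 * 3696228604.17)
= 0.2895 mm

0.2895 mm


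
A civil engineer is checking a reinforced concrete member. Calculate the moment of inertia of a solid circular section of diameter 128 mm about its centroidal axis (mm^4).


r = d / 2 = 128 / 2 = 64.0 mm
I = pi * r^4 / 4 = pi * 64.0^4 / 4
= 13176794.63 mm^4

13176794.63 mm^4


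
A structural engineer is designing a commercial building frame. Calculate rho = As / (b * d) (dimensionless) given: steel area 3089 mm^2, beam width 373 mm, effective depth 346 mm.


rho = As / (b * d)
= 3089 / (373 * 346)
= 3089 / 129058
= 0.023935 (dimensionless)

0.023935 (dimensionless)


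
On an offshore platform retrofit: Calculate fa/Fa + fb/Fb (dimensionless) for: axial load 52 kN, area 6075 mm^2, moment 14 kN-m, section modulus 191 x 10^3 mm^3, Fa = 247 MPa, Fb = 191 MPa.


f_a = P / A = 52000.0 / 6075 = 8.5597 MPa
f_b = M / S = 14000000.0 / 191000.0 = 73.2984 MPa
Ratio = f_a / Fa + f_b / Fb
= 8.5597 / 247 + 73.2984 / 191
= 0.4184 (dimensionless)

0.4184 (dimensionless)


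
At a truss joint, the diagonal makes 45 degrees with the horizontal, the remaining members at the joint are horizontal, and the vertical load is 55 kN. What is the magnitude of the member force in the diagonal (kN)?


At the joint, only the diagonal has a vertical component, so vertical equilibrium gives:
F * sin(45) = 55
F = 55 / sin(45)
= 55 / 0.707107
= 77.78 kN

77.78 kN


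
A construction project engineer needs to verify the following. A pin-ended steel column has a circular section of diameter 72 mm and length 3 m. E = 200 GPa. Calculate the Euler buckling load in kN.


I = pi * d^4 / 64 = 1319167.32 mm^4
L = 3000.0 mm
P_cr = pi^2 * E * I / L^2
= 9.8696 * 200000.0 * 1319167.32 / 3000.0^2
= 289325.77 N = 289.3258 kN

289.3258 kN


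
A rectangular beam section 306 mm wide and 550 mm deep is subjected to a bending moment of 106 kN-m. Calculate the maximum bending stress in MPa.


I = b * h^3 / 12 = 306 * 550^3 / 12 = 4242562500.0 mm^4
y = h / 2 = 550 / 2 = 275.0 mm
M = 106 kN-m = 106000000.0 N-mm
sigma = M * y / I = 106000000.0 * 275.0 / 4242562500.0
= 6.87 MPa

6.87 MPa


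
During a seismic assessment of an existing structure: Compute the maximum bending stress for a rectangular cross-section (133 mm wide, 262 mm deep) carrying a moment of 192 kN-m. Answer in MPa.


I = b * h^3 / 12 = 133 * 262^3 / 12 = 199330735.33 mm^4
y = h / 2 = 262 / 2 = 131.0 mm
M = 192 kN-m = 192000000.0 N-mm
sigma = M * y / I = 192000000.0 * 131.0 / 199330735.33
= 126.18 MPa

126.18 MPa


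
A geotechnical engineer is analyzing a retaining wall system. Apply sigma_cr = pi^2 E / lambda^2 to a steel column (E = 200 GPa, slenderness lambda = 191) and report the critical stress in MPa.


sigma_cr = pi^2 * E / lambda^2
= 9.8696 * 200000.0 / 191^2
= 9.8696 * 200000.0 / 36481
= 54.1082 MPa

54.1082 MPa


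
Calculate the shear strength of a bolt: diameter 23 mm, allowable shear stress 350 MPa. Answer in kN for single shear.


A = pi * d^2 / 4 = pi * 23^2 / 4 = 415.4756 mm^2
V = f_v * A / 1000 = 350 * 415.4756 / 1000
= 145.4165 kN

145.4165 kN


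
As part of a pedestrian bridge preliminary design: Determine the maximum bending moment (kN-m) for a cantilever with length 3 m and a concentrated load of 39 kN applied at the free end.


For a cantilever with a point load at the free end:
M_max = P * L = 39 * 3 = 117 kN-m

117 kN-m


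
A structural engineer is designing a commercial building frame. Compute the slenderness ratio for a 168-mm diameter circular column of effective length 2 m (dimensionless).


Radius of gyration r = d / 4 = 168 / 4 = 42.0 mm
L_eff = 2000.0 mm
Slenderness ratio = L / r = 2000.0 / 42.0 = 47.62 (dimensionless)

47.62 (dimensionless)


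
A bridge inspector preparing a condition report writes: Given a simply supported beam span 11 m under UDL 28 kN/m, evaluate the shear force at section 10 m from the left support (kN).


R_A = w * L / 2 = 28 * 11 / 2 = 154.0 kN
V(x) = R_A - w * x = 154.0 - 28 * 10
= -126.0 kN

-126.0 kN


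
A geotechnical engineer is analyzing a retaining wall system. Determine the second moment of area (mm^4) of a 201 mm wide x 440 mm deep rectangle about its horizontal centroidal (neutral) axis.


I = b * h^3 / 12
= 201 * 440^3 / 12
= 201 * 85184000 / 12
= 1426832000.0 mm^4

1426832000.0 mm^4


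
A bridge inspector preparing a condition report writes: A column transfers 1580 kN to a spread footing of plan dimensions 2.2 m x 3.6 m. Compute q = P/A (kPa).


A = 2.2 * 3.6 = 7.92 m^2
q = P / A = 1580 / 7.92
= 199.4949 kPa

199.4949 kPa


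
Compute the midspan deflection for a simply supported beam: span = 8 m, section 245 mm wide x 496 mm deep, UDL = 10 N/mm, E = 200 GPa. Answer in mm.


I = 245 * 496^3 / 12 = 2491322026.67 mm^4
L = 8000.0 mm, w = 10 N/mm, E = 200000.0 MPa
delta = 5 * w * L^4 / (384 * E * I)
= 5 * 10 * 8000.0^4 / (384 * 200000.0 * 2491322026.67)
= 1.0704 mm

1.0704 mm


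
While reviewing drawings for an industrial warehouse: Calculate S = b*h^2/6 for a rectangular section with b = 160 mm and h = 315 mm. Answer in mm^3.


S = b * h^2 / 6
= 160 * 315^2 / 6
= 160 * 99225 / 6
= 2646000.0 mm^3

2646000.0 mm^3


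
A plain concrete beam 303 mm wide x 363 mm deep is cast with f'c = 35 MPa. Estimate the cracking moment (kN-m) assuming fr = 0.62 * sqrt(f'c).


fr = 0.62 * sqrt(35) = 0.62 * 5.9161 = 3.668 MPa
I = 303 * 363^3 / 12 = 1207761711.75 mm^4
y_t = 181.5 mm
M_cr = fr * I / y_t = 3.668 * 1207761711.75 / 181.5 N-mm
= 24.4079 kN-m

24.4079 kN-m


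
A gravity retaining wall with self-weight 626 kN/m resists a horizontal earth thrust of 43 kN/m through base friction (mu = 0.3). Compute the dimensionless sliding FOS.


Resisting force = mu * W = 0.3 * 626 = 187.8 kN/m
FOS = Resisting / Driving = 187.8 / 43
= 4.3674 (dimensionless)

4.3674 (dimensionless)


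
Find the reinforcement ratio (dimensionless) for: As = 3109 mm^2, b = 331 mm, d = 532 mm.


rho = As / (b * d)
= 3109 / (331 * 532)
= 3109 / 176092
= 0.017656 (dimensionless)

0.017656 (dimensionless)


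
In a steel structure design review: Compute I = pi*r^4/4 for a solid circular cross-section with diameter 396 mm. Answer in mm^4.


r = d / 2 = 396 / 2 = 198.0 mm
I = pi * r^4 / 4 = pi * 198.0^4 / 4
= 1207120547.23 mm^4

1207120547.23 mm^4


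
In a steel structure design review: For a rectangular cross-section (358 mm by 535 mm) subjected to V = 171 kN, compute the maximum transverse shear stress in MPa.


A = b * h = 358 * 535 = 191530 mm^2
V = 171 kN = 171000.0 N
tau_max = 1.5 * V / A = 1.5 * 171000.0 / 191530
= 1.3392 MPa

1.3392 MPa


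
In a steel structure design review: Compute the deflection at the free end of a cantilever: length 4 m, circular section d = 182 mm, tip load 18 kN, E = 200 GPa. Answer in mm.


I = pi * d^4 / 64 = pi * 182^4 / 64 = 53858648.42 mm^4
L = 4000.0 mm, P = 18000.0 N, E = 200000.0 MPa
delta = P * L^3 / (3 * E * I)
= 18000.0 * 4000.0^3 / (3 * 200000.0 * 53858648.42)
= 35.6489 mm

35.6489 mm


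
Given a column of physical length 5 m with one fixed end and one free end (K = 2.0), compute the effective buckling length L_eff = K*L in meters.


L_eff = K * L
= 2.0 * 5
= 10.0 m

10.0 m


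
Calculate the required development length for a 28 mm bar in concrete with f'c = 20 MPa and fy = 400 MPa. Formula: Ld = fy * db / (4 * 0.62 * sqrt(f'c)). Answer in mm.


Ld = (fy * db) / (4 * 0.62 * sqrt(f'c))
= (400 * 28) / (4 * 0.62 * sqrt(20))
= 11200 / 11.0909
= 1009.84 mm

1009.84 mm


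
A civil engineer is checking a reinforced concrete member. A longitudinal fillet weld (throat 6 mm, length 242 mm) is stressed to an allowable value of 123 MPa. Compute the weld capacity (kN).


Strength = throat * length * allowable stress
= 6 * 242 * 123 N
= 178596 N
= 178.6 kN

178.6 kN


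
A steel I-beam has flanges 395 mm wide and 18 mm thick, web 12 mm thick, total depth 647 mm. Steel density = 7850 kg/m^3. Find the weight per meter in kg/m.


A_flanges = 2 * 395 * 18 = 14220 mm^2
A_web = (647 - 2 * 18) * 12 = 7332 mm^2
A_total = 14220 + 7332 = 21552 mm^2 = 0.021552 m^2
Weight = rho * A = 7850 * 0.021552 = 169.1832 kg/m

169.1832 kg/m


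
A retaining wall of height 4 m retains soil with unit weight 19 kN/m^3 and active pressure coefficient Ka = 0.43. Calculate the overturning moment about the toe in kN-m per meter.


Pa = 0.5 * Ka * gamma * H^2
= 0.5 * 0.43 * 19 * 4^2
= 65.36 kN/m
Arm = H / 3 = 4 / 3 = 1.3333 m
Mo = Pa * arm = Pa * H / 3 = 65.36 * 4 / 3 = 87.1467 kN-m/m

87.1467 kN-m/m


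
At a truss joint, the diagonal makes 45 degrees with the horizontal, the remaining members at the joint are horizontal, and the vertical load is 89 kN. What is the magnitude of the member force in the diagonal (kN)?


At the joint, only the diagonal has a vertical component, so vertical equilibrium gives:
F * sin(45) = 89
F = 89 / sin(45)
= 89 / 0.707107
= 125.86 kN

125.86 kN


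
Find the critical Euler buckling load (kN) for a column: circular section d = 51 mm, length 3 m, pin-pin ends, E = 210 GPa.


I = pi * d^4 / 64 = 332086.03 mm^4
L = 3000.0 mm
P_cr = pi^2 * E * I / L^2
= 9.8696 * 210000.0 * 332086.03 / 3000.0^2
= 76476.35 N = 76.4763 kN

76.4763 kN


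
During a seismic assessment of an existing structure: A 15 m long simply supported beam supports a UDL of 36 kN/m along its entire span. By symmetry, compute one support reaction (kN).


Total load = w * L = 36 * 15 = 540 kN
By symmetry, each reaction R = total / 2 = 540 / 2 = 270.0 kN

270.0 kN


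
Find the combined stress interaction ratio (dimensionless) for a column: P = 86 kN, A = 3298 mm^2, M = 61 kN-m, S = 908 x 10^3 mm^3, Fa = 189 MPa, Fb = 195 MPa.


f_a = P / A = 86000.0 / 3298 = 26.0764 MPa
f_b = M / S = 61000000.0 / 908000.0 = 67.1806 MPa
Ratio = f_a / Fa + f_b / Fb
= 26.0764 / 189 + 67.1806 / 195
= 0.4825 (dimensionless)

0.4825 (dimensionless)


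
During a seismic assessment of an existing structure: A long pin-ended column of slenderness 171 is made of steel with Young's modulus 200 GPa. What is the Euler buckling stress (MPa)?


sigma_cr = pi^2 * E / lambda^2
= 9.8696 * 200000.0 / 171^2
= 9.8696 * 200000.0 / 29241
= 67.5052 MPa

67.5052 MPa


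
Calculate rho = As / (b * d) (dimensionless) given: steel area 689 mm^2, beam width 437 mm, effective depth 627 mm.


rho = As / (b * d)
= 689 / (437 * 627)
= 689 / 273999
= 0.002515 (dimensionless)

0.002515 (dimensionless)


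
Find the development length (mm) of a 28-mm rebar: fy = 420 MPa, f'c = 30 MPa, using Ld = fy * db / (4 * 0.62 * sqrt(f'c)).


Ld = (fy * db) / (4 * 0.62 * sqrt(f'c))
= (420 * 28) / (4 * 0.62 * sqrt(30))
= 11760 / 13.5835
= 865.76 mm

865.76 mm


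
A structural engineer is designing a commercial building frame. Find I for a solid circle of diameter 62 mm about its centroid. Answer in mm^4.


r = d / 2 = 62 / 2 = 31.0 mm
I = pi * r^4 / 4 = pi * 31.0^4 / 4
= 725331.7 mm^4

725331.7 mm^4


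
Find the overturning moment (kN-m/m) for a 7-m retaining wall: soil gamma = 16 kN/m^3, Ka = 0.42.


Pa = 0.5 * Ka * gamma * H^2
= 0.5 * 0.42 * 16 * 7^2
= 164.64 kN/m
Arm = H / 3 = 7 / 3 = 2.3333 m
Mo = Pa * arm = Pa * H / 3 = 164.64 * 7 / 3 = 384.16 kN-m/m

384.16 kN-m/m


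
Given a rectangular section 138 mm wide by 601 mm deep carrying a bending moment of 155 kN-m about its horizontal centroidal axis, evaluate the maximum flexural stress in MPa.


I = b * h^3 / 12 = 138 * 601^3 / 12 = 2496440711.5 mm^4
y = h / 2 = 601 / 2 = 300.5 mm
M = 155 kN-m = 155000000.0 N-mm
sigma = M * y / I = 155000000.0 * 300.5 / 2496440711.5
= 18.66 MPa

18.66 MPa


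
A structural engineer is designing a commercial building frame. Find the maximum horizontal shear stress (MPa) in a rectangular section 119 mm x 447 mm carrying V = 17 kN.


A = b * h = 119 * 447 = 53193 mm^2
V = 17 kN = 17000.0 N
tau_max = 1.5 * V / A = 1.5 * 17000.0 / 53193
= 0.4794 MPa

0.4794 MPa


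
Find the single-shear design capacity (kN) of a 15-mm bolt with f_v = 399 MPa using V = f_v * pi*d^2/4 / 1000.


A = pi * d^2 / 4 = pi * 15^2 / 4 = 176.7146 mm^2
V = f_v * A / 1000 = 399 * 176.7146 / 1000
= 70.5091 kN

70.5091 kN


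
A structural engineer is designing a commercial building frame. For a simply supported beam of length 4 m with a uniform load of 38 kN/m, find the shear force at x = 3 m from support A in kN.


R_A = w * L / 2 = 38 * 4 / 2 = 76.0 kN
V(x) = R_A - w * x = 76.0 - 38 * 3
= -38.0 kN

-38.0 kN


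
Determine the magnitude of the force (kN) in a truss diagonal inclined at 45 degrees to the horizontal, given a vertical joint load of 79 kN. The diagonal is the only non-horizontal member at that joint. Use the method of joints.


At the joint, only the diagonal has a vertical component, so vertical equilibrium gives:
F * sin(45) = 79
F = 79 / sin(45)
= 79 / 0.707107
= 111.72 kN

111.72 kN


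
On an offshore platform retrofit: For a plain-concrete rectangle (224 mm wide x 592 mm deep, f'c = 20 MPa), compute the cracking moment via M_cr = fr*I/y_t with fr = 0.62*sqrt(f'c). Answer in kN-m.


fr = 0.62 * sqrt(20) = 0.62 * 4.4721 = 2.7727 MPa
I = 224 * 592^3 / 12 = 3872860842.67 mm^4
y_t = 296.0 mm
M_cr = fr * I / y_t = 2.7727 * 3872860842.67 / 296.0 N-mm
= 36.2783 kN-m

36.2783 kN-m


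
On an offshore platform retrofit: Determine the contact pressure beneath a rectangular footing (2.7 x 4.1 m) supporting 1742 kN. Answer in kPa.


A = 2.7 * 4.1 = 11.07 m^2
q = P / A = 1742 / 11.07
= 157.3622 kPa

157.3622 kPa


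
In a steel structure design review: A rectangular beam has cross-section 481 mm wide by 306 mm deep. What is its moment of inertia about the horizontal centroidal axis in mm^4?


I = b * h^3 / 12
= 481 * 306^3 / 12
= 481 * 28652616 / 12
= 1148492358.0 mm^4

1148492358.0 mm^4


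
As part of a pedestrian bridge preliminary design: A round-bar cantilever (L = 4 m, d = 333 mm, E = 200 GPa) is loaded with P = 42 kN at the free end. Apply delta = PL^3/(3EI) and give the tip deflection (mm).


I = pi * d^4 / 64 = pi * 333^4 / 64 = 603596666.66 mm^4
L = 4000.0 mm, P = 42000.0 N, E = 200000.0 MPa
delta = P * L^3 / (3 * E * I)
= 42000.0 * 4000.0^3 / (3 * 200000.0 * 603596666.66)
= 7.4222 mm

7.4222 mm


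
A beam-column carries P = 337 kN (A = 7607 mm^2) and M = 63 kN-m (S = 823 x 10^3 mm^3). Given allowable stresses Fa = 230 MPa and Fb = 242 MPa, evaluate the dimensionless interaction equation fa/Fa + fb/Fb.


f_a = P / A = 337000.0 / 7607 = 44.3013 MPa
f_b = M / S = 63000000.0 / 823000.0 = 76.5492 MPa
Ratio = f_a / Fa + f_b / Fb
= 44.3013 / 230 + 76.5492 / 242
= 0.5089 (dimensionless)

0.5089 (dimensionless)


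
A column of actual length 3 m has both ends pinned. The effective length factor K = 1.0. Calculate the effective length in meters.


L_eff = K * L
= 1.0 * 3
= 3.0 m

3.0 m


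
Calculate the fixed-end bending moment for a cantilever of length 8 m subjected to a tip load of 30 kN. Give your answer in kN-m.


For a cantilever with a point load at the free end:
M_max = P * L = 30 * 8 = 240 kN-m

240 kN-m


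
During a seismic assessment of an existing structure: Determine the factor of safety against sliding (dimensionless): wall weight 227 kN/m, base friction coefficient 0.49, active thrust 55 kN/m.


Resisting force = mu * W = 0.49 * 227 = 111.23 kN/m
FOS = Resisting / Driving = 111.23 / 55
= 2.0224 (dimensionless)

2.0224 (dimensionless)


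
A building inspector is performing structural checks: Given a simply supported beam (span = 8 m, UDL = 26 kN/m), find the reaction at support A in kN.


Total load = w * L = 26 * 8 = 208 kN
By symmetry, each reaction R = total / 2 = 208 / 2 = 104.0 kN

104.0 kN


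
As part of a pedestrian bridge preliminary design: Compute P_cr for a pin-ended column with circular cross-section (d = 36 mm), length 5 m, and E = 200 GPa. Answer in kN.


I = pi * d^4 / 64 = 82447.96 mm^4
L = 5000.0 mm
P_cr = pi^2 * E * I / L^2
= 9.8696 * 200000.0 * 82447.96 / 5000.0^2
= 6509.83 N = 6.5098 kN

6.5098 kN


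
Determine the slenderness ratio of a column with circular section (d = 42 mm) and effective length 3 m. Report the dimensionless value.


Radius of gyration r = d / 4 = 42 / 4 = 10.5 mm
L_eff = 3000.0 mm
Slenderness ratio = L / r = 3000.0 / 10.5 = 285.71 (dimensionless)

285.71 (dimensionless)


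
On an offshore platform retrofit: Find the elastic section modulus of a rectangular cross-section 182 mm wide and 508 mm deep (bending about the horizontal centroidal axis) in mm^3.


S = b * h^2 / 6
= 182 * 508^2 / 6
= 182 * 258064 / 6
= 7827941.33 mm^3

7827941.33 mm^3


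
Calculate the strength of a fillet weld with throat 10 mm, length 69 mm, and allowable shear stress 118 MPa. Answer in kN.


Strength = throat * length * allowable stress
= 10 * 69 * 118 N
= 81420 N
= 81.42 kN

81.42 kN


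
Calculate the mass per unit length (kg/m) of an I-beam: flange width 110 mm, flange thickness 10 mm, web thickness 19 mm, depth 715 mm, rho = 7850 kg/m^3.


A_flanges = 2 * 110 * 10 = 2200 mm^2
A_web = (715 - 2 * 10) * 19 = 13205 mm^2
A_total = 2200 + 13205 = 15405 mm^2 = 0.015405 m^2
Weight = rho * A = 7850 * 0.015405 = 120.9292 kg/m

120.9292 kg/m


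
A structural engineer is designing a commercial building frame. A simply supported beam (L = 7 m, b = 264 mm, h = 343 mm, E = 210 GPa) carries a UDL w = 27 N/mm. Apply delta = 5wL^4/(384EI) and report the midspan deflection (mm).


I = 264 * 343^3 / 12 = 887779354.0 mm^4
L = 7000.0 mm, w = 27 N/mm, E = 210000.0 MPa
delta = 5 * w * L^4 / (384 * E * I)
= 5 * 27 * 7000.0^4 / (384 * 210000.0 * 887779354.0)
= 4.5276 mm

4.5276 mm


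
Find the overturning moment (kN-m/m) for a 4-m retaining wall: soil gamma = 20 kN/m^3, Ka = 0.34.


Pa = 0.5 * Ka * gamma * H^2
= 0.5 * 0.34 * 20 * 4^2
= 54.4 kN/m
Arm = H / 3 = 4 / 3 = 1.3333 m
Mo = Pa * arm = Pa * H / 3 = 54.4 * 4 / 3 = 72.5333 kN-m/m

72.5333 kN-m/m


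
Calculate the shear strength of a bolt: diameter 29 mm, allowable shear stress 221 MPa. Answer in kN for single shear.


A = pi * d^2 / 4 = pi * 29^2 / 4 = 660.5199 mm^2
V = f_v * A / 1000 = 221 * 660.5199 / 1000
= 145.9749 kN

145.9749 kN


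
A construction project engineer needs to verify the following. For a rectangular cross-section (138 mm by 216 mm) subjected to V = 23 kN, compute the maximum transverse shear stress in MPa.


A = b * h = 138 * 216 = 29808 mm^2
V = 23 kN = 23000.0 N
tau_max = 1.5 * V / A = 1.5 * 23000.0 / 29808
= 1.1574 MPa

1.1574 MPa


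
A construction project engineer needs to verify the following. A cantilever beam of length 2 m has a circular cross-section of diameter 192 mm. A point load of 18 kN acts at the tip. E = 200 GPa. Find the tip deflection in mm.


I = pi * d^4 / 64 = pi * 192^4 / 64 = 66707522.83 mm^4
L = 2000.0 mm, P = 18000.0 N, E = 200000.0 MPa
delta = P * L^3 / (3 * E * I)
= 18000.0 * 2000.0^3 / (3 * 200000.0 * 66707522.83)
= 3.5978 mm

3.5978 mm


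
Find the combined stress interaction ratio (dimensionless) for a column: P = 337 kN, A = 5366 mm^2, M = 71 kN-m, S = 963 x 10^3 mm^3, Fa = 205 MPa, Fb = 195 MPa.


f_a = P / A = 337000.0 / 5366 = 62.8028 MPa
f_b = M / S = 71000000.0 / 963000.0 = 73.7279 MPa
Ratio = f_a / Fa + f_b / Fb
= 62.8028 / 205 + 73.7279 / 195
= 0.6844 (dimensionless)

0.6844 (dimensionless)


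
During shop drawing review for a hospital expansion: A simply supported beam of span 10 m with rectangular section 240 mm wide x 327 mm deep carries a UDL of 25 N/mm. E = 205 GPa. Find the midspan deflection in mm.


I = 240 * 327^3 / 12 = 699315660.0 mm^4
L = 10000.0 mm, w = 25 N/mm, E = 205000.0 MPa
delta = 5 * w * L^4 / (384 * E * I)
= 5 * 25 * 10000.0^4 / (384 * 205000.0 * 699315660.0)
= 22.7066 mm

22.7066 mm


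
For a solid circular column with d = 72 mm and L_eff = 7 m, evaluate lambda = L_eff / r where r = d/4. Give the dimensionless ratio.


Radius of gyration r = d / 4 = 72 / 4 = 18.0 mm
L_eff = 7000.0 mm
Slenderness ratio = L / r = 7000.0 / 18.0 = 388.89 (dimensionless)

388.89 (dimensionless)


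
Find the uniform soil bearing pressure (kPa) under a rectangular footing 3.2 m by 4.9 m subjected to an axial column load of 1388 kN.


A = 3.2 * 4.9 = 15.68 m^2
q = P / A = 1388 / 15.68
= 88.5204 kPa

88.5204 kPa


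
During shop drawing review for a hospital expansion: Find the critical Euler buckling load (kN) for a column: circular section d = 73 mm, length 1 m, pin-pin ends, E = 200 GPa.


I = pi * d^4 / 64 = 1393995.4 mm^4
L = 1000.0 mm
P_cr = pi^2 * E * I / L^2
= 9.8696 * 200000.0 * 1393995.4 / 1000.0^2
= 2751636.62 N = 2751.6366 kN

2751.6366 kN


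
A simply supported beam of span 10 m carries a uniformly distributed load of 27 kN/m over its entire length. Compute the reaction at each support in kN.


Total load = w * L = 27 * 10 = 270 kN
By symmetry, each reaction R = total / 2 = 270 / 2 = 135.0 kN

135.0 kN


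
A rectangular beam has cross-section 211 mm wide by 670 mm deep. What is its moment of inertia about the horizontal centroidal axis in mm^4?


I = b * h^3 / 12
= 211 * 670^3 / 12
= 211 * 300763000 / 12
= 5288416083.33 mm^4

5288416083.33 mm^4


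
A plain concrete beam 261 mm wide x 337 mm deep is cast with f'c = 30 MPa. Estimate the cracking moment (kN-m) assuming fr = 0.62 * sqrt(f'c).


fr = 0.62 * sqrt(30) = 0.62 * 5.4772 = 3.3959 MPa
I = 261 * 337^3 / 12 = 832432377.75 mm^4
y_t = 168.5 mm
M_cr = fr * I / y_t = 3.3959 * 832432377.75 / 168.5 N-mm
= 16.7765 kN-m

16.7765 kN-m


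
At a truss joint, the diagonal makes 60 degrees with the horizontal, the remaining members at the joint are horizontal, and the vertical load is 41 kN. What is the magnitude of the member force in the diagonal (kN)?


At the joint, only the diagonal has a vertical component, so vertical equilibrium gives:
F * sin(60) = 41
F = 41 / sin(60)
= 41 / 0.866025
= 47.34 kN

47.34 kN


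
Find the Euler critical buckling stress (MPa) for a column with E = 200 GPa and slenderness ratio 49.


sigma_cr = pi^2 * E / lambda^2
= 9.8696 * 200000.0 / 49^2
= 9.8696 * 200000.0 / 2401
= 822.1245 MPa

822.1245 MPa


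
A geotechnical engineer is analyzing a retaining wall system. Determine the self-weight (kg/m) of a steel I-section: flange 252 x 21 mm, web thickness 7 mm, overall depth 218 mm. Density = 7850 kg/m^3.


A_flanges = 2 * 252 * 21 = 10584 mm^2
A_web = (218 - 2 * 21) * 7 = 1232 mm^2
A_total = 10584 + 1232 = 11816 mm^2 = 0.011816 m^2
Weight = rho * A = 7850 * 0.011816 = 92.7556 kg/m

92.7556 kg/m


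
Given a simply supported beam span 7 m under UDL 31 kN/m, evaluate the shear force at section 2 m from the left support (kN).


R_A = w * L / 2 = 31 * 7 / 2 = 108.5 kN
V(x) = R_A - w * x = 108.5 - 31 * 2
= 46.5 kN

46.5 kN


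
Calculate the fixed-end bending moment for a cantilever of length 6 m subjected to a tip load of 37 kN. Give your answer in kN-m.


For a cantilever with a point load at the free end:
M_max = P * L = 37 * 6 = 222 kN-m

222 kN-m


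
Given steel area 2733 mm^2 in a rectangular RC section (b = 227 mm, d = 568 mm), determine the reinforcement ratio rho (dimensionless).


rho = As / (b * d)
= 2733 / (227 * 568)
= 2733 / 128936
= 0.021197 (dimensionless)

0.021197 (dimensionless)


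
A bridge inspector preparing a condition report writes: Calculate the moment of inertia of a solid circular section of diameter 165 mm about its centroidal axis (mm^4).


r = d / 2 = 165 / 2 = 82.5 mm
I = pi * r^4 / 4 = pi * 82.5^4 / 4
= 36383600.6 mm^4

36383600.6 mm^4


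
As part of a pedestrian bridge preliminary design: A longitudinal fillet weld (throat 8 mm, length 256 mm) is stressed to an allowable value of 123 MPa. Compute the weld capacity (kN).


Strength = throat * length * allowable stress
= 8 * 256 * 123 N
= 251904 N
= 251.9 kN

251.9 kN


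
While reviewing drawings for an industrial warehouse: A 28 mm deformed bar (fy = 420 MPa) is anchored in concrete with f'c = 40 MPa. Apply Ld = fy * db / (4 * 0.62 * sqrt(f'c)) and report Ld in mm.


Ld = (fy * db) / (4 * 0.62 * sqrt(f'c))
= (420 * 28) / (4 * 0.62 * sqrt(40))
= 11760 / 15.6849
= 749.77 mm

749.77 mm


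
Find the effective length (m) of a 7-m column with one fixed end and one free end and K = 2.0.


L_eff = K * L
= 2.0 * 7
= 14.0 m

14.0 m


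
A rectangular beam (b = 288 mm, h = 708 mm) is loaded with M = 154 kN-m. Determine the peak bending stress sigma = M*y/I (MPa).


I = b * h^3 / 12 = 288 * 708^3 / 12 = 8517477888.0 mm^4
y = h / 2 = 708 / 2 = 354.0 mm
M = 154 kN-m = 154000000.0 N-mm
sigma = M * y / I = 154000000.0 * 354.0 / 8517477888.0
= 6.4 MPa

6.4 MPa


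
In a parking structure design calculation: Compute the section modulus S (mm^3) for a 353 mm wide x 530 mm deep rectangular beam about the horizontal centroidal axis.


S = b * h^2 / 6
= 353 * 530^2 / 6
= 353 * 280900 / 6
= 16526283.33 mm^3

16526283.33 mm^3


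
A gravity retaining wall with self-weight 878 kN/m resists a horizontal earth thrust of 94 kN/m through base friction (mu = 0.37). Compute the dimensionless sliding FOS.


Resisting force = mu * W = 0.37 * 878 = 324.86 kN/m
FOS = Resisting / Driving = 324.86 / 94
= 3.456 (dimensionless)

3.456 (dimensionless)


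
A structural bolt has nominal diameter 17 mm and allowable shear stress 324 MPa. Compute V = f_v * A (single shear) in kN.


A = pi * d^2 / 4 = pi * 17^2 / 4 = 226.9801 mm^2
V = f_v * A / 1000 = 324 * 226.9801 / 1000
= 73.5415 kN

73.5415 kN


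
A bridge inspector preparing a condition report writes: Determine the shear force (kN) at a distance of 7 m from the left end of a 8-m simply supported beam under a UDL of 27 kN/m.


R_A = w * L / 2 = 27 * 8 / 2 = 108.0 kN
V(x) = R_A - w * x = 108.0 - 27 * 7
= -81.0 kN

-81.0 kN


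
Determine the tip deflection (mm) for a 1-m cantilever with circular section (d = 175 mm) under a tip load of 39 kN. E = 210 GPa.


I = pi * d^4 / 64 = pi * 175^4 / 64 = 46038598.4 mm^4
L = 1000.0 mm, P = 39000.0 N, E = 210000.0 MPa
delta = P * L^3 / (3 * E * I)
= 39000.0 * 1000.0^3 / (3 * 210000.0 * 46038598.4)
= 1.3446 mm

1.3446 mm


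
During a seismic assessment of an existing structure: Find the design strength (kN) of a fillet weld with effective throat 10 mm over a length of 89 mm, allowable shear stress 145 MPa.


Strength = throat * length * allowable stress
= 10 * 89 * 145 N
= 129050 N
= 129.05 kN

129.05 kN


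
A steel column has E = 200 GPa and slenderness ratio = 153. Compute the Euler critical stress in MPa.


sigma_cr = pi^2 * E / lambda^2
= 9.8696 * 200000.0 / 153^2
= 9.8696 * 200000.0 / 23409
= 84.3232 MPa

84.3232 MPa


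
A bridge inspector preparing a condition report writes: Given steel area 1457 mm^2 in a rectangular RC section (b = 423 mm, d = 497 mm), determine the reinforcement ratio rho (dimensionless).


rho = As / (b * d)
= 1457 / (423 * 497)
= 1457 / 210231
= 0.00693 (dimensionless)

0.00693 (dimensionless)


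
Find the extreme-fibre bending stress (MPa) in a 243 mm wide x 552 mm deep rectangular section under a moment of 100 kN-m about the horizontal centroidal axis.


I = b * h^3 / 12 = 243 * 552^3 / 12 = 3405981312.0 mm^4
y = h / 2 = 552 / 2 = 276.0 mm
M = 100 kN-m = 100000000.0 N-mm
sigma = M * y / I = 100000000.0 * 276.0 / 3405981312.0
= 8.1 MPa

8.1 MPa


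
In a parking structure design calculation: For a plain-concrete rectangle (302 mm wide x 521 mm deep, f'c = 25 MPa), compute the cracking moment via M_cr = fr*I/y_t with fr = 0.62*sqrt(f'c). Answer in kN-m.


fr = 0.62 * sqrt(25) = 0.62 * 5.0 = 3.1 MPa
I = 302 * 521^3 / 12 = 3559089151.83 mm^4
y_t = 260.5 mm
M_cr = fr * I / y_t = 3.1 * 3559089151.83 / 260.5 N-mm
= 42.3538 kN-m

42.3538 kN-m


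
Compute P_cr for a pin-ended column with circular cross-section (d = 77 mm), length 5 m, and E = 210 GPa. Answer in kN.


I = pi * d^4 / 64 = 1725570.86 mm^4
L = 5000.0 mm
P_cr = pi^2 * E * I / L^2
= 9.8696 * 210000.0 * 1725570.86 / 5000.0^2
= 143057.9 N = 143.0579 kN

143.0579 kN


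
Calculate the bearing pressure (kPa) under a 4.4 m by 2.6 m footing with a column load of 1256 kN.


A = 4.4 * 2.6 = 11.44 m^2
q = P / A = 1256 / 11.44
= 109.7902 kPa

109.7902 kPa


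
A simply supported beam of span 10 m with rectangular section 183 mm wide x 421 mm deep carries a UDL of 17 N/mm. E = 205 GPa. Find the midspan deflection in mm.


I = 183 * 421^3 / 12 = 1137931530.25 mm^4
L = 10000.0 mm, w = 17 N/mm, E = 205000.0 MPa
delta = 5 * w * L^4 / (384 * E * I)
= 5 * 17 * 10000.0^4 / (384 * 205000.0 * 1137931530.25)
= 9.4889 mm

9.4889 mm


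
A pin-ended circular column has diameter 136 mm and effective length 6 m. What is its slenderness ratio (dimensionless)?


Radius of gyration r = d / 4 = 136 / 4 = 34.0 mm
L_eff = 6000.0 mm
Slenderness ratio = L / r = 6000.0 / 34.0 = 176.47 (dimensionless)

176.47 (dimensionless)


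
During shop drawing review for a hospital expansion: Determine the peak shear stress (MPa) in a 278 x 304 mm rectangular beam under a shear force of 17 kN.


A = b * h = 278 * 304 = 84512 mm^2
V = 17 kN = 17000.0 N
tau_max = 1.5 * V / A = 1.5 * 17000.0 / 84512
= 0.3017 MPa

0.3017 MPa


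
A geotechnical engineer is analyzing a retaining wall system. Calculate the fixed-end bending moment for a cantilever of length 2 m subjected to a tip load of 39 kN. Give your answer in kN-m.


For a cantilever with a point load at the free end:
M_max = P * L = 39 * 2 = 78 kN-m

78 kN-m


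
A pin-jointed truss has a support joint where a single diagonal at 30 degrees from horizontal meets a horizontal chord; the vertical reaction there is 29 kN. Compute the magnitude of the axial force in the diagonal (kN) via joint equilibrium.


At the joint, only the diagonal has a vertical component, so vertical equilibrium gives:
F * sin(30) = 29
F = 29 / sin(30)
= 29 / 0.5
= 58.0 kN

58.0 kN


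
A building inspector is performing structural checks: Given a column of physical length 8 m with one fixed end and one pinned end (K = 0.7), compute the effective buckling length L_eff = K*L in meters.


L_eff = K * L
= 0.7 * 8
= 5.6 m

5.6 m


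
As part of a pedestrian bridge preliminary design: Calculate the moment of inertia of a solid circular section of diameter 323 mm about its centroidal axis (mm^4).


r = d / 2 = 323 / 2 = 161.5 mm
I = pi * r^4 / 4 = pi * 161.5^4 / 4
= 534293619.67 mm^4

534293619.67 mm^4


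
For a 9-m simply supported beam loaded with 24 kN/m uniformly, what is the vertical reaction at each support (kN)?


Total load = w * L = 24 * 9 = 216 kN
By symmetry, each reaction R = total / 2 = 216 / 2 = 108.0 kN

108.0 kN


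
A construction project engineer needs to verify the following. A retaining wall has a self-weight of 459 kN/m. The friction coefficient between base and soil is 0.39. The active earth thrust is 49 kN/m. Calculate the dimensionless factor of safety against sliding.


Resisting force = mu * W = 0.39 * 459 = 179.01 kN/m
FOS = Resisting / Driving = 179.01 / 49
= 3.6533 (dimensionless)

3.6533 (dimensionless)


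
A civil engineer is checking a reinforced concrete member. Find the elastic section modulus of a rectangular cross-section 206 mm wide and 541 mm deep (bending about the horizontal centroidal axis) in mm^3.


S = b * h^2 / 6
= 206 * 541^2 / 6
= 206 * 292681 / 6
= 10048714.33 mm^3

10048714.33 mm^3


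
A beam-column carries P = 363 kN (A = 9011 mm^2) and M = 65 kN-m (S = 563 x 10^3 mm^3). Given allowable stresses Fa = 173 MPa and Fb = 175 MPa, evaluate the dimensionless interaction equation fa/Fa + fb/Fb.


f_a = P / A = 363000.0 / 9011 = 40.2841 MPa
f_b = M / S = 65000000.0 / 563000.0 = 115.4529 MPa
Ratio = f_a / Fa + f_b / Fb
= 40.2841 / 173 + 115.4529 / 175
= 0.8926 (dimensionless)

0.8926 (dimensionless)


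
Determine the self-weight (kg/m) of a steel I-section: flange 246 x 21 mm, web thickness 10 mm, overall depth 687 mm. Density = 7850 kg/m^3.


A_flanges = 2 * 246 * 21 = 10332 mm^2
A_web = (687 - 2 * 21) * 10 = 6450 mm^2
A_total = 10332 + 6450 = 16782 mm^2 = 0.016782 m^2
Weight = rho * A = 7850 * 0.016782 = 131.7387 kg/m

131.7387 kg/m


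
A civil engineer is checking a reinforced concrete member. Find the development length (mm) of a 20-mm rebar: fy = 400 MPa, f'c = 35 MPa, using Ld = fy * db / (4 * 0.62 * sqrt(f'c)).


Ld = (fy * db) / (4 * 0.62 * sqrt(f'c))
= (400 * 20) / (4 * 0.62 * sqrt(35))
= 8000 / 14.6719
= 545.26 mm

545.26 mm


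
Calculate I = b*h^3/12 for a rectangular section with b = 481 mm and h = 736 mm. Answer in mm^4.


I = b * h^3 / 12
= 481 * 736^3 / 12
= 481 * 398688256 / 12
= 15980754261.33 mm^4

15980754261.33 mm^4


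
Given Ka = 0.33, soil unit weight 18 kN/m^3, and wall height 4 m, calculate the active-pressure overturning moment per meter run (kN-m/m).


Pa = 0.5 * Ka * gamma * H^2
= 0.5 * 0.33 * 18 * 4^2
= 47.52 kN/m
Arm = H / 3 = 4 / 3 = 1.3333 m
Mo = Pa * arm = Pa * H / 3 = 47.52 * 4 / 3 = 63.36 kN-m/m

63.36 kN-m/m


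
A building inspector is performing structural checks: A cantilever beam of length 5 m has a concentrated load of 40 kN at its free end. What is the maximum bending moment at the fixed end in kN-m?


For a cantilever with a point load at the free end:
M_max = P * L = 40 * 5 = 200 kN-m

200 kN-m


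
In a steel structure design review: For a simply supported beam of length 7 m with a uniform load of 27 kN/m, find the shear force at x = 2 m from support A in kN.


R_A = w * L / 2 = 27 * 7 / 2 = 94.5 kN
V(x) = R_A - w * x = 94.5 - 27 * 2
= 40.5 kN

40.5 kN
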